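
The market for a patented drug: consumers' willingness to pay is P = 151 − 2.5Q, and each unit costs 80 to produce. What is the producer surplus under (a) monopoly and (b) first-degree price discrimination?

A monopolist chooses Q where MR = MC. MR = 151 − 5Q; setting this equal to 80 gives Q = 14.2 and P = 115.5.
PS = (115.5 − 80)·14.2 = 504.1.
A perfectly discriminating monopolist sells every unit with P(Q) ≥ MC(Q), so output equals the competitive quantity Q = 28.4. Each buyer pays their reservation price, so CS = 0 and the firm captures all surplus.
PS = ½·(151 − 80)·28.4 = 1008.2.

Monopoly: PS = 504.1; Perfect PD: PS = 1008.2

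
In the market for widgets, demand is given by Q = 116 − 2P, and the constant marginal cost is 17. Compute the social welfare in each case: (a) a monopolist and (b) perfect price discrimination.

Monopoly: TS = 1260.75; Perfect PD: TS = 1681

Inverting demand: P = 58 − 0.5Q.
Monopoly sets MR = MC: 58 − Q = 17 ⇒ Q = 41, P = 58 − 0.5·41 = 37.5.
CS = ½·(58 − 37.5)·41 = 420.25; PS = (37.5 − 17)·41 = 840.5; TS = 1260.75.
Under first-degree price discrimination the firm charges each unit its demand price and produces up to where P = MC, i.e. Q = 82. Consumer surplus is zero; producer surplus equals total surplus.
TS = 1681 (equal to competitive TS).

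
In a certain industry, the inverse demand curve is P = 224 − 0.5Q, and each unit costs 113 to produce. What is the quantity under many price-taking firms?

Under competition P = MC = 113, so Q = (224 − 113)/0.5 = 222.

Q = 222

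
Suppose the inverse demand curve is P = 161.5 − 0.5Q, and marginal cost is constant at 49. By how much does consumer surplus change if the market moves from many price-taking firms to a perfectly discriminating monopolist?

Under competition P = MC = 49, so Q = (161.5 − 49)/0.5 = 225.
CS = ½·(161.5 − 49)·225 = 12656.25.
Under first-degree price discrimination the firm charges each unit its demand price and produces up to where P = MC, i.e. Q = 225. Consumer surplus is zero; producer surplus equals total surplus.
CS = 0.
Change in consumer surplus: 0 − 12656.25 = −12656.25.

CS falls by 12656.25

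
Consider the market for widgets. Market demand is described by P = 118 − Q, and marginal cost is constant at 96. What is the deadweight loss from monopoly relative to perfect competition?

Perfect competition: P = MC = 96, so 118 − Q = 96 and Q = 22.
A monopolist chooses Q where MR = MC. MR = 118 − 2Q; setting this equal to 96 gives Q = 11 and P = 107.
DWL is the triangle between Q = 11 and Q = 22: ½·(22 − 11)·(107 − 96) = 60.5.

DWL = 60.5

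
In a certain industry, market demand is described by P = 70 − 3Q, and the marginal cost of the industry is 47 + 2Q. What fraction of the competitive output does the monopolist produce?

Q_m/Q_c = 0.625

Monopoly sets MR = MC: 70 − 6Q = 47 + 2Q ⇒ Q = 2.875, P = 70 − 3·2.875 = 61.375.
Competitive equilibrium sets price equal to marginal cost: 70 − 3Q = 47 + 2Q, so Q = 4.6 and P = 56.2.
Ratio Q_m/Q_c = 2.875/4.6 = 0.625.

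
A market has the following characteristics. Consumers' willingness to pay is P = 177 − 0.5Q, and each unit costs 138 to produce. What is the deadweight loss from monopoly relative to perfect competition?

DWL = 380.25

Perfect competition: P = MC = 138, so 177 − 0.5Q = 138 and Q = 78.
Monopoly sets MR = MC: 177 − Q = 138 ⇒ Q = 39, P = 177 − 0.5·39 = 157.5.
DWL is the triangle between Q = 39 and Q = 78: ½·(78 − 39)·(157.5 − 138) = 380.25.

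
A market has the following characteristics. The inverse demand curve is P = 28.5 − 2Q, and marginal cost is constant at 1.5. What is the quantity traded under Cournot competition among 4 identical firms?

Q = 10.8

With 4 symmetric Cournot firms, each firm's FOC gives 28.5 − 10q = 1.5, so q = 2.7, Q = 4·2.7 = 10.8, and P = 6.9.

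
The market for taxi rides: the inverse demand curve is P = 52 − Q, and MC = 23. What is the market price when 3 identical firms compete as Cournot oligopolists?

In a 3-firm Cournot equilibrium, symmetry and the first-order condition give q = (52 − 23)/(4) = 7.25. So Q = 21.75 and P = 30.25.

P = 30.25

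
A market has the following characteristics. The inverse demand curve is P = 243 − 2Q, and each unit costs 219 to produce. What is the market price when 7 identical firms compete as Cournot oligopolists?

P = 222

In a 7-firm Cournot equilibrium, symmetry and the first-order condition give q = (243 − 219)/(16) = 1.5. So Q = 10.5 and P = 222.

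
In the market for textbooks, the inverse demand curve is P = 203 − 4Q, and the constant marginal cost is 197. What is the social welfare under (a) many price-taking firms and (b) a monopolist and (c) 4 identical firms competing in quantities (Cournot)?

Competition: TS = 4.5; Monopoly: TS = 3.375; Cournot: TS = 4.32

Under competition P = MC = 197, so Q = (203 − 197)/4 = 1.5.
CS = ½·(203 − 197)·1.5 = 4.5; PS = (197 − 197)·1.5 = 0; TS = 4.5.
The monopolist equates marginal revenue to marginal cost: 203 − 8Q = 197, so Q = 0.75. From demand, P = 200.
CS = ½·(203 − 200)·0.75 = 1.125; PS = (200 − 197)·0.75 = 2.25; TS = 3.375.
Cournot with 4 identical firms: the symmetric best-response condition is 203 − 20q = 197. Each firm produces q = 0.3, total output Q = 1.2, price P = 198.2.
CS = ½·(203 − 198.2)·1.2 = 2.88; PS = (198.2 − 197)·1.2 = 1.44; TS = 4.32.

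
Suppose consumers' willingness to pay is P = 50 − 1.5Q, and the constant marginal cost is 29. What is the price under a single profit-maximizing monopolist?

P = 39.5

The monopolist equates marginal revenue to marginal cost: 50 − 3Q = 29, so Q = 7. From demand, P = 39.5.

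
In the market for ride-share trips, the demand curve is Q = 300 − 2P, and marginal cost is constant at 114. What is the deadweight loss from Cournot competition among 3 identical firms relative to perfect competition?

DWL = 81

Inverting demand: P = 150 − 0.5Q.
Competitive firms price at marginal cost: P = 114, giving Q = 72.
In a 3-firm Cournot equilibrium, symmetry and the first-order condition give q = (150 − 114)/(2) = 18. So Q = 54 and P = 123.
DWL is the triangle between Q = 54 and Q = 72: ½·(72 − 54)·(123 − 114) = 81.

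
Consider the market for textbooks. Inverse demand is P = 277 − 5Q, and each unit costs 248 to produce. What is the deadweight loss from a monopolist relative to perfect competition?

DWL = 21.025

Competitive firms price at marginal cost: P = 248, giving Q = 5.8.
The monopolist equates marginal revenue to marginal cost: 277 − 10Q = 248, so Q = 2.9. From demand, P = 262.5.
DWL is the triangle between Q = 2.9 and Q = 5.8: ½·(5.8 − 2.9)·(262.5 − 248) = 21.025.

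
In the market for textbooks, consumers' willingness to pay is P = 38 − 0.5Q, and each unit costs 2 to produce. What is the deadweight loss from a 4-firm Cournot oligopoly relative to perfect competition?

DWL = 51.84

Competitive firms price at marginal cost: P = 2, giving Q = 72.
With 4 symmetric Cournot firms, each firm's FOC gives 38 − 2.5q = 2, so q = 14.4, Q = 4·14.4 = 57.6, and P = 9.2.
DWL is the triangle between Q = 57.6 and Q = 72: ½·(72 − 57.6)·(9.2 − 2) = 51.84.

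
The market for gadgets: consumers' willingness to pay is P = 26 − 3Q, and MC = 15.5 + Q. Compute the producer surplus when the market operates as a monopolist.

The monopolist equates marginal revenue to marginal cost: 26 − 6Q = 15.5 + Q, so Q = 1.5. From demand, P = 21.5.
PS = P·Q − VC(Q) = 21.5·1.5 − (15.5·1.5 + ½·1·1.5²) = 7.875.

PS = 7.875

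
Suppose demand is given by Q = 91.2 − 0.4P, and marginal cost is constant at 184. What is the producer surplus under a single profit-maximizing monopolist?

PS = 193.6

Inverting demand: P = 228 − 2.5Q.
The monopolist equates marginal revenue to marginal cost: 228 − 5Q = 184, so Q = 8.8. From demand, P = 206.
PS = (206 − 184)·8.8 = 193.6.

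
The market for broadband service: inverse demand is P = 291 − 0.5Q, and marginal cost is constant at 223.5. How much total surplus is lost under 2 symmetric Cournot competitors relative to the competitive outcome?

DWL = 506.25

Perfect competition: P = MC = 223.5, so 291 − 0.5Q = 223.5 and Q = 135.
With 2 symmetric Cournot firms, each firm's FOC gives 291 − 1.5q = 223.5, so q = 45, Q = 2·45 = 90, and P = 246.
DWL is the triangle between Q = 90 and Q = 135: ½·(135 − 90)·(246 − 223.5) = 506.25.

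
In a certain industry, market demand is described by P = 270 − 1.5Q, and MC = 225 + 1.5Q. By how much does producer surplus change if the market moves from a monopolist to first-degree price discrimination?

The monopolist equates marginal revenue to marginal cost: 270 − 3Q = 225 + 1.5Q, so Q = 10. From demand, P = 255.
PS = P·Q − VC(Q) = 255·10 − (225·10 + ½·1.5·10²) = 225.
Under first-degree price discrimination the firm charges each unit its demand price and produces up to where P = MC, i.e. Q = 15. Consumer surplus is zero; producer surplus equals total surplus.
PS = ½·(270 − 225)·15 = 337.5.
Change in producer surplus: 337.5 − 225 = 112.5.

PS rises by 112.5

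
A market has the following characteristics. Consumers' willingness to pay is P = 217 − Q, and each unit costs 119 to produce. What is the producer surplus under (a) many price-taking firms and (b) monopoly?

Competitive firms price at marginal cost: P = 119, giving Q = 98.
PS = (119 − 119)·98 = 0.
A monopolist chooses Q where MR = MC. MR = 217 − 2Q; setting this equal to 119 gives Q = 49 and P = 168.
PS = (168 − 119)·49 = 2401.

Competition: PS = 0; Monopoly: PS = 2401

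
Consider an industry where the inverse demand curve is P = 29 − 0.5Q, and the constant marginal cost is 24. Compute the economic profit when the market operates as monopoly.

Monopoly sets MR = MC: 29 − Q = 24 ⇒ Q = 5, P = 29 − 0.5·5 = 26.5.
Profit = (26.5 − 24)·5 = 12.5.

Profit = 12.5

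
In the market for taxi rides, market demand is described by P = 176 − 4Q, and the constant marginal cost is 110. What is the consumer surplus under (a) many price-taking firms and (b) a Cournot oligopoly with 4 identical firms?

Competition: CS = 544.5; Cournot: CS = 348.48

Competitive firms price at marginal cost: P = 110, giving Q = 16.5.
CS = ½·(176 − 110)·16.5 = 544.5.
With 4 symmetric Cournot firms, each firm's FOC gives 176 − 20q = 110, so q = 3.3, Q = 4·3.3 = 13.2, and P = 123.2.
CS = ½·(176 − 123.2)·13.2 = 348.48.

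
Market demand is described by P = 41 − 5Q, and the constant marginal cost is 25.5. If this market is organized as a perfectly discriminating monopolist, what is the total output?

Q = 3.1

A perfectly discriminating monopolist sells every unit with P(Q) ≥ MC(Q), so output equals the competitive quantity Q = 3.1. Each buyer pays their reservation price, so CS = 0 and the firm captures all surplus.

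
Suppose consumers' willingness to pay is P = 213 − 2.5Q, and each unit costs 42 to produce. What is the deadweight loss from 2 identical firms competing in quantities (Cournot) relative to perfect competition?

DWL = 649.8

Competitive firms price at marginal cost: P = 42, giving Q = 68.4.
Cournot with 2 identical firms: the symmetric best-response condition is 213 − 7.5q = 42. Each firm produces q = 22.8, total output Q = 45.6, price P = 99.
DWL is the triangle between Q = 45.6 and Q = 68.4: ½·(68.4 − 45.6)·(99 − 42) = 649.8.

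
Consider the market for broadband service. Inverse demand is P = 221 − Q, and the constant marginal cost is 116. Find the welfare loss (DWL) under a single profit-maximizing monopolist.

Competitive firms price at marginal cost: P = 116, giving Q = 105.
The monopolist equates marginal revenue to marginal cost: 221 − 2Q = 116, so Q = 52.5. From demand, P = 168.5.
DWL is the triangle between Q = 52.5 and Q = 105: ½·(105 − 52.5)·(168.5 − 116) = 1378.125.

DWL = 1378.125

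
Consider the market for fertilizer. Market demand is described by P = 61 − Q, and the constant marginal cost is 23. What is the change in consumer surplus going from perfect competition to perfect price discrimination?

Consumer surplus falls by 722

Perfect competition: P = MC = 23, so 61 − Q = 23 and Q = 38.
CS = ½·(61 − 23)·38 = 722.
With perfect price discrimination, output is the efficient level Q = 38 (where demand meets MC), but every buyer pays their willingness to pay: CS = 0 and PS = total surplus.
CS = 0.
Change in consumer surplus: 0 − 722 = −722.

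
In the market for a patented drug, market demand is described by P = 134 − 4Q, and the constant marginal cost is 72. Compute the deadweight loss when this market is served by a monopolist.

Perfect competition: P = MC = 72, so 134 − 4Q = 72 and Q = 15.5.
The monopolist equates marginal revenue to marginal cost: 134 − 8Q = 72, so Q = 7.75. From demand, P = 103.
DWL is the triangle between Q = 7.75 and Q = 15.5: ½·(15.5 − 7.75)·(103 − 72) = 120.125.

DWL = 120.125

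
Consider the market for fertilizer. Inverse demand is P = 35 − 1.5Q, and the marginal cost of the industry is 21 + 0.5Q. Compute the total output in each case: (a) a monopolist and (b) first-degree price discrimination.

Monopoly: Q = 4; Perfect PD: Q = 7

Monopoly sets MR = MC: 35 − 3Q = 21 + 0.5Q ⇒ Q = 4, P = 35 − 1.5·4 = 29.
With perfect price discrimination, output is the efficient level Q = 7 (where demand meets MC), but every buyer pays their willingness to pay: CS = 0 and PS = total surplus.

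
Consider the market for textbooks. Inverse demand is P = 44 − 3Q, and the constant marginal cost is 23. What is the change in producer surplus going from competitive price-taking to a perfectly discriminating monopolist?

PS rises by 73.5

Competitive firms price at marginal cost: P = 23, giving Q = 7.
PS = (23 − 23)·7 = 0.
Under first-degree price discrimination the firm charges each unit its demand price and produces up to where P = MC, i.e. Q = 7. Consumer surplus is zero; producer surplus equals total surplus.
PS = ½·(44 − 23)·7 = 73.5.
Change in producer surplus: 73.5 − 0 = 73.5.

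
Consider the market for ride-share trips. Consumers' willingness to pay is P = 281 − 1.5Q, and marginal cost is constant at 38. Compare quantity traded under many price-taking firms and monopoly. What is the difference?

Competitive firms price at marginal cost: P = 38, giving Q = 162.
The monopolist equates marginal revenue to marginal cost: 281 − 3Q = 38, so Q = 81. From demand, P = 159.5.
Change in quantity traded: 81 − 162 = −81.

Q falls by 81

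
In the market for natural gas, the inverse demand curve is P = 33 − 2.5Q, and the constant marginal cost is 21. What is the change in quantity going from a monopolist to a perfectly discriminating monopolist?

Quantity rises by 2.4

Monopoly sets MR = MC: 33 − 5Q = 21 ⇒ Q = 2.4, P = 33 − 2.5·2.4 = 27.
With perfect price discrimination, output is the efficient level Q = 4.8 (where demand meets MC), but every buyer pays their willingness to pay: CS = 0 and PS = total surplus.
Change in quantity: 4.8 − 2.4 = 2.4.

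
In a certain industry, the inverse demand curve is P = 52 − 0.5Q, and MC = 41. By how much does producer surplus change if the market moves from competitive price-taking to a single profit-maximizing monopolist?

PS rises by 60.5

Perfect competition: P = MC = 41, so 52 − 0.5Q = 41 and Q = 22.
PS = (41 − 41)·22 = 0.
The monopolist equates marginal revenue to marginal cost: 52 − Q = 41, so Q = 11. From demand, P = 46.5.
PS = (46.5 − 41)·11 = 60.5.
Change in producer surplus: 60.5 − 0 = 60.5.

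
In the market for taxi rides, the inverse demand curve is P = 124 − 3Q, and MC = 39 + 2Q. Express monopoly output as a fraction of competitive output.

Q_m/Q_c = 0.625

Monopoly sets MR = MC: 124 − 6Q = 39 + 2Q ⇒ Q = 10.625, P = 124 − 3·10.625 = 92.125.
Under competition P = MC: 124 − 3Q = 39 + 2Q ⇒ Q = 17, P = 73.
Ratio Q_m/Q_c = 10.625/17 = 0.625.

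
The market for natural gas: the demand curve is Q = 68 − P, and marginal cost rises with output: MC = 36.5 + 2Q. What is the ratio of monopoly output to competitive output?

Inverting demand: P = 68 − Q.
The monopolist equates marginal revenue to marginal cost: 68 − 2Q = 36.5 + 2Q, so Q = 7.875. From demand, P = 60.125.
Competitive equilibrium sets price equal to marginal cost: 68 − Q = 36.5 + 2Q, so Q = 10.5 and P = 57.5.
Ratio Q_m/Q_c = 7.875/10.5 = 0.75.

Q_m/Q_c = 0.75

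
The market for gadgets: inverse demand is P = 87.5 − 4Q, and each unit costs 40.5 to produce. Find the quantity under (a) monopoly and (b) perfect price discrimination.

The monopolist equates marginal revenue to marginal cost: 87.5 − 8Q = 40.5, so Q = 5.875. From demand, P = 64.
Under first-degree price discrimination the firm charges each unit its demand price and produces up to where P = MC, i.e. Q = 11.75. Consumer surplus is zero; producer surplus equals total surplus.

Monopoly: Q = 5.875; Perfect PD: Q = 11.75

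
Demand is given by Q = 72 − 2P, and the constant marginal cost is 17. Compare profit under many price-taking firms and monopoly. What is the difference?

Profit rises by 180.5

Inverting demand: P = 36 − 0.5Q.
Competitive firms price at marginal cost: P = 17, giving Q = 38.
Profit = (17 − 17)·38 = 0.
Monopoly sets MR = MC: 36 − Q = 17 ⇒ Q = 19, P = 36 − 0.5·19 = 26.5.
Profit = (26.5 − 17)·19 = 180.5.
Change in profit: 180.5 − 0 = 180.5.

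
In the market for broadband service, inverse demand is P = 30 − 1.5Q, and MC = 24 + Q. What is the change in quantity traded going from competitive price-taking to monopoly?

Competitive equilibrium sets price equal to marginal cost: 30 − 1.5Q = 24 + Q, so Q = 2.4 and P = 26.4.
A monopolist chooses Q where MR = MC. MR = 30 − 3Q; setting this equal to 24 + Q gives Q = 1.5 and P = 27.75.
Change in quantity traded: 1.5 − 2.4 = −0.9.

Q falls by 0.9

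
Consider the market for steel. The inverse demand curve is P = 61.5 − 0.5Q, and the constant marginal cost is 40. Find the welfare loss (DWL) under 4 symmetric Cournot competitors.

Under competition P = MC = 40, so Q = (61.5 − 40)/0.5 = 43.
Cournot with 4 identical firms: the symmetric best-response condition is 61.5 − 2.5q = 40. Each firm produces q = 8.6, total output Q = 34.4, price P = 44.3.
DWL is the triangle between Q = 34.4 and Q = 43: ½·(43 − 34.4)·(44.3 − 40) = 18.49.

DWL = 18.49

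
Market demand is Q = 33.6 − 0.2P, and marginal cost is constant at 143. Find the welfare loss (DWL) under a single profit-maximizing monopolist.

Inverting demand: P = 168 − 5Q.
Under competition P = MC = 143, so Q = (168 − 143)/5 = 5.
The monopolist equates marginal revenue to marginal cost: 168 − 10Q = 143, so Q = 2.5. From demand, P = 155.5.
DWL is the triangle between Q = 2.5 and Q = 5: ½·(5 − 2.5)·(155.5 − 143) = 15.625.

DWL = 15.625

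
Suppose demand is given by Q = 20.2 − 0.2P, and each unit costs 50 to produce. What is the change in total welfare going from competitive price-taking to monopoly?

TS falls by 65.025

Inverting demand: P = 101 − 5Q.
Under competition P = MC = 50, so Q = (101 − 50)/5 = 10.2.
CS = ½·(101 − 50)·10.2 = 260.1; PS = (50 − 50)·10.2 = 0; TS = 260.1.
Monopoly sets MR = MC: 101 − 10Q = 50 ⇒ Q = 5.1, P = 101 − 5·5.1 = 75.5.
CS = ½·(101 − 75.5)·5.1 = 65.025; PS = (75.5 − 50)·5.1 = 130.05; TS = 195.075.
Change in total welfare: 195.075 − 260.1 = −65.025.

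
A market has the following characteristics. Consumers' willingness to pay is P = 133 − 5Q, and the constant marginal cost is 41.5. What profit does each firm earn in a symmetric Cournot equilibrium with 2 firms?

Cournot with 2 identical firms: the symmetric best-response condition is 133 − 15q = 41.5. Each firm produces q = 6.1, total output Q = 12.2, price P = 72.
Each firm's profit = (72 − 41.5)·6.1 = 186.05.

π_i = 186.05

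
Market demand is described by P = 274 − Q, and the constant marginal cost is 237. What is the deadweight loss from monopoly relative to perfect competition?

DWL = 171.125

Competitive firms price at marginal cost: P = 237, giving Q = 37.
The monopolist equates marginal revenue to marginal cost: 274 − 2Q = 237, so Q = 18.5. From demand, P = 255.5.
DWL is the triangle between Q = 18.5 and Q = 37: ½·(37 − 18.5)·(255.5 − 237) = 171.125.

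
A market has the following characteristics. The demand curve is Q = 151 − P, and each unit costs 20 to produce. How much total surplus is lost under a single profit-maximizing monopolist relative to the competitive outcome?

Inverting demand: P = 151 − Q.
Under competition P = MC = 20, so Q = (151 − 20)/1 = 131.
Monopoly sets MR = MC: 151 − 2Q = 20 ⇒ Q = 65.5, P = 151 − 65.5 = 85.5.
DWL is the triangle between Q = 65.5 and Q = 131: ½·(131 − 65.5)·(85.5 − 20) = 2145.125.

DWL = 2145.125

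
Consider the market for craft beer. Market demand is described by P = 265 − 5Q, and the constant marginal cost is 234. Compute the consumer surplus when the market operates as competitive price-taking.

CS = 96.1

Competitive firms price at marginal cost: P = 234, giving Q = 6.2.
CS = ½·(265 − 234)·6.2 = 96.1.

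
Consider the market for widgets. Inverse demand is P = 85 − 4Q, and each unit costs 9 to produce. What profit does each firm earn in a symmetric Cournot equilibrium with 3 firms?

π_i = 90.25

With 3 symmetric Cournot firms, each firm's FOC gives 85 − 16q = 9, so q = 4.75, Q = 3·4.75 = 14.25, and P = 28.
Each firm's profit = (28 − 9)·4.75 = 90.25.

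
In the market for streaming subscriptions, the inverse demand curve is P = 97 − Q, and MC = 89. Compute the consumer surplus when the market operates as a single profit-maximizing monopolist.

CS = 8

Monopoly sets MR = MC: 97 − 2Q = 89 ⇒ Q = 4, P = 97 − 4 = 93.
CS = ½·(97 − 93)·4 = 8.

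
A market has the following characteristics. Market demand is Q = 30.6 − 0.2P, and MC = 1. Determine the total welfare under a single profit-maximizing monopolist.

TS = 1732.8

Inverting demand: P = 153 − 5Q.
A monopolist chooses Q where MR = MC. MR = 153 − 10Q; setting this equal to 1 gives Q = 15.2 and P = 77.
CS = ½·(153 − 77)·15.2 = 577.6; PS = (77 − 1)·15.2 = 1155.2; TS = 1732.8.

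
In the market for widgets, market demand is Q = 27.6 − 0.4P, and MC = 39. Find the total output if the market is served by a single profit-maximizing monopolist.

Q = 6

Inverting demand: P = 69 − 2.5Q.
The monopolist equates marginal revenue to marginal cost: 69 − 5Q = 39, so Q = 6. From demand, P = 54.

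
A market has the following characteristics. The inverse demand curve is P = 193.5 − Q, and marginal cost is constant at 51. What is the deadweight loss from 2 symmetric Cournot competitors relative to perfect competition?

DWL = 1128.125

Perfect competition: P = MC = 51, so 193.5 − Q = 51 and Q = 142.5.
In a 2-firm Cournot equilibrium, symmetry and the first-order condition give q = (193.5 − 51)/(3) = 47.5. So Q = 95 and P = 98.5.
DWL is the triangle between Q = 95 and Q = 142.5: ½·(142.5 − 95)·(98.5 − 51) = 1128.125.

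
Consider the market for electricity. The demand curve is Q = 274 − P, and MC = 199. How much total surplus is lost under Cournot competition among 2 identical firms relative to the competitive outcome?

DWL = 312.5

Inverting demand: P = 274 − Q.
Perfect competition: P = MC = 199, so 274 − Q = 199 and Q = 75.
Cournot with 2 identical firms: the symmetric best-response condition is 274 − 3q = 199. Each firm produces q = 25, total output Q = 50, price P = 224.
DWL is the triangle between Q = 50 and Q = 75: ½·(75 − 50)·(224 − 199) = 312.5.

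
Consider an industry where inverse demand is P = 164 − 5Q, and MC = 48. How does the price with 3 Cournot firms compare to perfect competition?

Cournot: P = 77; Competition: P = 48

Cournot with 3 identical firms: the symmetric best-response condition is 164 − 20q = 48. Each firm produces q = 5.8, total output Q = 17.4, price P = 77.
Perfect competition: P = MC = 48, so 164 − 5Q = 48 and Q = 23.2.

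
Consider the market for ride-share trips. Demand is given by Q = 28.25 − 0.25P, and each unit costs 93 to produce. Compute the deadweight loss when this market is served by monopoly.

DWL = 12.5

Inverting demand: P = 113 − 4Q.
Competitive firms price at marginal cost: P = 93, giving Q = 5.
The monopolist equates marginal revenue to marginal cost: 113 − 8Q = 93, so Q = 2.5. From demand, P = 103.
DWL is the triangle between Q = 2.5 and Q = 5: ½·(5 − 2.5)·(103 − 93) = 12.5.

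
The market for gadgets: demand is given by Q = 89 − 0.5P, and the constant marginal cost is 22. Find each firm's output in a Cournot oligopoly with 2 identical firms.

Inverting demand: P = 178 − 2Q.
In a 2-firm Cournot equilibrium, symmetry and the first-order condition give q = (178 − 22)/(6) = 26. So Q = 52 and P = 74.

q_i = 26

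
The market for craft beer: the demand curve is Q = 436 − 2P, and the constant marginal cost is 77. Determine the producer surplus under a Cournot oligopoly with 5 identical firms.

Inverting demand: P = 218 − 0.5Q.
Cournot with 5 identical firms: the symmetric best-response condition is 218 − 3q = 77. Each firm produces q = 47, total output Q = 235, price P = 100.5.
PS = (100.5 − 77)·235 = 5522.5.

PS = 5522.5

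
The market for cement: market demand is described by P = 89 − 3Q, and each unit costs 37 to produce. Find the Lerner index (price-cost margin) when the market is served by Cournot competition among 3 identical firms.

Lerner index = 0.26

In a 3-firm Cournot equilibrium, symmetry and the first-order condition give q = (89 − 37)/(12) = 13/3. So Q = 13 and P = 50.
Lerner index = (P − MC)/P = (50 − 37)/50 = 0.26.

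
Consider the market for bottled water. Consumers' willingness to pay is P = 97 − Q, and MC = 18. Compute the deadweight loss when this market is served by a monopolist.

Perfect competition: P = MC = 18, so 97 − Q = 18 and Q = 79.
Monopoly sets MR = MC: 97 − 2Q = 18 ⇒ Q = 39.5, P = 97 − 39.5 = 57.5.
DWL is the triangle between Q = 39.5 and Q = 79: ½·(79 − 39.5)·(57.5 − 18) = 780.125.

DWL = 780.125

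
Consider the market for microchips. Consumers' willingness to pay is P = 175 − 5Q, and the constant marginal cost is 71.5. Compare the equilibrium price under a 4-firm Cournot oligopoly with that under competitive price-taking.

Cournot: P = 92.2; Competition: P = 71.5

With 4 symmetric Cournot firms, each firm's FOC gives 175 − 25q = 71.5, so q = 4.14, Q = 4·4.14 = 16.56, and P = 92.2.
Perfect competition: P = MC = 71.5, so 175 − 5Q = 71.5 and Q = 20.7.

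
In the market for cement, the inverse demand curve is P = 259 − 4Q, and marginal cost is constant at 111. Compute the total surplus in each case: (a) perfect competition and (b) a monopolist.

Under competition P = MC = 111, so Q = (259 − 111)/4 = 37.
CS = ½·(259 − 111)·37 = 2738; PS = (111 − 111)·37 = 0; TS = 2738.
The monopolist equates marginal revenue to marginal cost: 259 − 8Q = 111, so Q = 18.5. From demand, P = 185.
CS = ½·(259 − 185)·18.5 = 684.5; PS = (185 − 111)·18.5 = 1369; TS = 2053.5.

Competition: TS = 2738; Monopoly: TS = 2053.5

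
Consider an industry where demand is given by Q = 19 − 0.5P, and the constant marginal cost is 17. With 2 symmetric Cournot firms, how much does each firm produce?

q_i = 3.5

Inverting demand: P = 38 − 2Q.
With 2 symmetric Cournot firms, each firm's FOC gives 38 − 6q = 17, so q = 3.5, Q = 2·3.5 = 7, and P = 24.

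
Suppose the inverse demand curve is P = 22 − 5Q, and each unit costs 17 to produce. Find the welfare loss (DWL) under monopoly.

Competitive firms price at marginal cost: P = 17, giving Q = 1.
A monopolist chooses Q where MR = MC. MR = 22 − 10Q; setting this equal to 17 gives Q = 0.5 and P = 19.5.
DWL is the triangle between Q = 0.5 and Q = 1: ½·(1 − 0.5)·(19.5 − 17) = 0.625.

DWL = 0.625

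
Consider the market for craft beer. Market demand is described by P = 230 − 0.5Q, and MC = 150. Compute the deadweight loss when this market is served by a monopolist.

Under competition P = MC = 150, so Q = (230 − 150)/0.5 = 160.
Monopoly sets MR = MC: 230 − Q = 150 ⇒ Q = 80, P = 230 − 0.5·80 = 190.
DWL is the triangle between Q = 80 and Q = 160: ½·(160 − 80)·(190 − 150) = 1600.

DWL = 1600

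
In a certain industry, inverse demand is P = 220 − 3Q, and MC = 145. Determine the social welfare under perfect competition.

TS = 937.5

Under competition P = MC = 145, so Q = (220 − 145)/3 = 25.
CS = ½·(220 − 145)·25 = 937.5; PS = (145 − 145)·25 = 0; TS = 937.5.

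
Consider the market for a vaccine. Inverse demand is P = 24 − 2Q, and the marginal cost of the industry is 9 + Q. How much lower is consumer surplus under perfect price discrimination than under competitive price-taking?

Competitive equilibrium sets price equal to marginal cost: 24 − 2Q = 9 + Q, so Q = 5 and P = 14.
CS = ½·(24 − 14)·5 = 25.
With perfect price discrimination, output is the efficient level Q = 5 (where demand meets MC), but every buyer pays their willingness to pay: CS = 0 and PS = total surplus.
CS = 0.
Change in consumer surplus: 0 − 25 = −25.

Consumer surplus falls by 25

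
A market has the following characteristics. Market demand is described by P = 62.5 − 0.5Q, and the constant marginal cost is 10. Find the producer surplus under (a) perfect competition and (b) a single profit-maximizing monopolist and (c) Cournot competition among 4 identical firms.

Perfect competition: P = MC = 10, so 62.5 − 0.5Q = 10 and Q = 105.
PS = (10 − 10)·105 = 0.
The monopolist equates marginal revenue to marginal cost: 62.5 − Q = 10, so Q = 52.5. From demand, P = 36.25.
PS = (36.25 − 10)·52.5 = 1378.125.
With 4 symmetric Cournot firms, each firm's FOC gives 62.5 − 2.5q = 10, so q = 21, Q = 4·21 = 84, and P = 20.5.
PS = (20.5 − 10)·84 = 882.

Competition: PS = 0; Monopoly: PS = 1378.125; Cournot: PS = 882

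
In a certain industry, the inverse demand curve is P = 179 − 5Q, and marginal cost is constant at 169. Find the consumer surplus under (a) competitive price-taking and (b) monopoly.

Perfect competition: P = MC = 169, so 179 − 5Q = 169 and Q = 2.
CS = ½·(179 − 169)·2 = 10.
The monopolist equates marginal revenue to marginal cost: 179 − 10Q = 169, so Q = 1. From demand, P = 174.
CS = ½·(179 − 174)·1 = 2.5.

Competition: CS = 10; Monopoly: CS = 2.5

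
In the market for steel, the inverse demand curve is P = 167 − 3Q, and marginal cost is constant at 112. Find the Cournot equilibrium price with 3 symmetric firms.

With 3 symmetric Cournot firms, each firm's FOC gives 167 − 12q = 112, so q = 55/12, Q = 3·55/12 = 13.75, and P = 125.75.

P = 125.75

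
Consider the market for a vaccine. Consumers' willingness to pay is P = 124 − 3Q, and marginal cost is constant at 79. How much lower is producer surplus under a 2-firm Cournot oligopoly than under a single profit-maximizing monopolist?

PS falls by 18.75

The monopolist equates marginal revenue to marginal cost: 124 − 6Q = 79, so Q = 7.5. From demand, P = 101.5.
PS = (101.5 − 79)·7.5 = 168.75.
Cournot with 2 identical firms: the symmetric best-response condition is 124 − 9q = 79. Each firm produces q = 5, total output Q = 10, price P = 94.
PS = (94 − 79)·10 = 150.
Change in producer surplus: 150 − 168.75 = −18.75.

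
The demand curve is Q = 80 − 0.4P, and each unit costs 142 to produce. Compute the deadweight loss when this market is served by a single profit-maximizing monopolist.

DWL = 168.2

Inverting demand: P = 200 − 2.5Q.
Under competition P = MC = 142, so Q = (200 − 142)/2.5 = 23.2.
Monopoly sets MR = MC: 200 − 5Q = 142 ⇒ Q = 11.6, P = 200 − 2.5·11.6 = 171.
DWL is the triangle between Q = 11.6 and Q = 23.2: ½·(23.2 − 11.6)·(171 − 142) = 168.2.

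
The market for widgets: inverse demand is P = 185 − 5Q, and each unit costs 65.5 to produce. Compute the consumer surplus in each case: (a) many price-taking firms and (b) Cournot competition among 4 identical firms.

Competition: CS = 1428.025; Cournot: CS = 913.936

Competitive firms price at marginal cost: P = 65.5, giving Q = 23.9.
CS = ½·(185 − 65.5)·23.9 = 1428.025.
Cournot with 4 identical firms: the symmetric best-response condition is 185 − 25q = 65.5. Each firm produces q = 4.78, total output Q = 19.12, price P = 89.4.
CS = ½·(185 − 89.4)·19.12 = 913.936.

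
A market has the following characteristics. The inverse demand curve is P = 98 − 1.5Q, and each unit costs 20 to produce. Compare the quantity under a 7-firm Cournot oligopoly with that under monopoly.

Cournot: Q = 45.5; Monopoly: Q = 26

With 7 symmetric Cournot firms, each firm's FOC gives 98 − 12q = 20, so q = 6.5, Q = 7·6.5 = 45.5, and P = 29.75.
A monopolist chooses Q where MR = MC. MR = 98 − 3Q; setting this equal to 20 gives Q = 26 and P = 59.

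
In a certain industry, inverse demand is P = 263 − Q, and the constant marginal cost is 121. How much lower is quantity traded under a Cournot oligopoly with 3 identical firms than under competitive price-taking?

Under competition P = MC = 121, so Q = (263 − 121)/1 = 142.
In a 3-firm Cournot equilibrium, symmetry and the first-order condition give q = (263 − 121)/(4) = 35.5. So Q = 106.5 and P = 156.5.
Change in quantity traded: 106.5 − 142 = −35.5.

Q falls by 35.5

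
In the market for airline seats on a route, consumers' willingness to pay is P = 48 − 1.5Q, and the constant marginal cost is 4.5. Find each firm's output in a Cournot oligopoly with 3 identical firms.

In a 3-firm Cournot equilibrium, symmetry and the first-order condition give q = (48 − 4.5)/(6) = 7.25. So Q = 21.75 and P = 15.375.

q_i = 7.25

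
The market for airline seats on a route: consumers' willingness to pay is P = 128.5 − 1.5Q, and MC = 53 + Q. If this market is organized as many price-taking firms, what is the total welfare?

TS = 1140.05

Competitive equilibrium sets price equal to marginal cost: 128.5 − 1.5Q = 53 + Q, so Q = 30.2 and P = 83.2.
CS = ½·(128.5 − 83.2)·30.2 = 684.03; PS = (83.2·30.2 − 53·30.2 − ½·1·30.2²) = 456.02; TS = 1140.05.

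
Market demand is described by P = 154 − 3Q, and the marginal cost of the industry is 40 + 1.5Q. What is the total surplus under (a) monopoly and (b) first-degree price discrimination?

Monopoly: TS = 1212.96; Perfect PD: TS = 1444

Monopoly sets MR = MC: 154 − 6Q = 40 + 1.5Q ⇒ Q = 15.2, P = 154 − 3·15.2 = 108.4.
CS = ½·(154 − 108.4)·15.2 = 346.56; PS = (108.4·15.2 − 40·15.2 − ½·1.5·15.2²) = 866.4; TS = 1212.96.
With perfect price discrimination, output is the efficient level Q = 76/3 (where demand meets MC), but every buyer pays their willingness to pay: CS = 0 and PS = total surplus.
TS = 1444 (equal to competitive TS).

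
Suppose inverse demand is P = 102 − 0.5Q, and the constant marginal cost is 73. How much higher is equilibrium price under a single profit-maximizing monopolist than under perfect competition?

Perfect competition: P = MC = 73, so 102 − 0.5Q = 73 and Q = 58.
Monopoly sets MR = MC: 102 − Q = 73 ⇒ Q = 29, P = 102 − 0.5·29 = 87.5.
Change in equilibrium price: 87.5 − 73 = 14.5.

P rises by 14.5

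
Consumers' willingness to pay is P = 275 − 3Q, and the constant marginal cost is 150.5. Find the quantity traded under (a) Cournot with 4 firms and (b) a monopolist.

With 4 symmetric Cournot firms, each firm's FOC gives 275 − 15q = 150.5, so q = 8.3, Q = 4·8.3 = 33.2, and P = 175.4.
The monopolist equates marginal revenue to marginal cost: 275 − 6Q = 150.5, so Q = 20.75. From demand, P = 212.75.

Cournot: Q = 33.2; Monopoly: Q = 20.75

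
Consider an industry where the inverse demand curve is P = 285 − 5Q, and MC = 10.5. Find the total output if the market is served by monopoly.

Q = 27.45

Monopoly sets MR = MC: 285 − 10Q = 10.5 ⇒ Q = 27.45, P = 285 − 5·27.45 = 147.75.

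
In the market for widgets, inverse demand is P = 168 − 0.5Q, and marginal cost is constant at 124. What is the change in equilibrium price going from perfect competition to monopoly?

Competitive firms price at marginal cost: P = 124, giving Q = 88.
Monopoly sets MR = MC: 168 − Q = 124 ⇒ Q = 44, P = 168 − 0.5·44 = 146.
Change in equilibrium price: 146 − 124 = 22.

Equilibrium price rises by 22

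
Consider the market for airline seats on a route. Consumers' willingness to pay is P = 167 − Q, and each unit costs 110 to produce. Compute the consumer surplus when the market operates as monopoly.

A monopolist chooses Q where MR = MC. MR = 167 − 2Q; setting this equal to 110 gives Q = 28.5 and P = 138.5.
CS = ½·(167 − 138.5)·28.5 = 406.125.

CS = 406.125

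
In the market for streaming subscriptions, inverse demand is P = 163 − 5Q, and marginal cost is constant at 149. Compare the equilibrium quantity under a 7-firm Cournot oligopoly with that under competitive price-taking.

In a 7-firm Cournot equilibrium, symmetry and the first-order condition give q = (163 − 149)/(40) = 0.35. So Q = 2.45 and P = 150.75.
Under competition P = MC = 149, so Q = (163 − 149)/5 = 2.8.

Cournot: Q = 2.45; Competition: Q = 2.8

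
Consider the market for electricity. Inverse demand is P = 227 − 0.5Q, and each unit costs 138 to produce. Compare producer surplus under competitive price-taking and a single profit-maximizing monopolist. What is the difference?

Producer surplus rises by 3960.5

Under competition P = MC = 138, so Q = (227 − 138)/0.5 = 178.
PS = (138 − 138)·178 = 0.
Monopoly sets MR = MC: 227 − Q = 138 ⇒ Q = 89, P = 227 − 0.5·89 = 182.5.
PS = (182.5 − 138)·89 = 3960.5.
Change in producer surplus: 3960.5 − 0 = 3960.5.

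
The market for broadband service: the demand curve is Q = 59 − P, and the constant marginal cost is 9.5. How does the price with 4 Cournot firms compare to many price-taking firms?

Inverting demand: P = 59 − Q.
With 4 symmetric Cournot firms, each firm's FOC gives 59 − 5q = 9.5, so q = 9.9, Q = 4·9.9 = 39.6, and P = 19.4.
Under competition P = MC = 9.5, so Q = (59 − 9.5)/1 = 49.5.

Cournot: P = 19.4; Competition: P = 9.5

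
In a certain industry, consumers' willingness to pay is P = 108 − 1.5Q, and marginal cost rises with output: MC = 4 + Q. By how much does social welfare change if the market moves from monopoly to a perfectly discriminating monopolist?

Social welfare rises by 304.2

A monopolist chooses Q where MR = MC. MR = 108 − 3Q; setting this equal to 4 + Q gives Q = 26 and P = 69.
CS = ½·(108 − 69)·26 = 507; PS = (69·26 − 4·26 − ½·1·26²) = 1352; TS = 1859.
A perfectly discriminating monopolist sells every unit with P(Q) ≥ MC(Q), so output equals the competitive quantity Q = 41.6. Each buyer pays their reservation price, so CS = 0 and the firm captures all surplus.
TS = 2163.2 (equal to competitive TS).
Change in social welfare: 2163.2 − 1859 = 304.2.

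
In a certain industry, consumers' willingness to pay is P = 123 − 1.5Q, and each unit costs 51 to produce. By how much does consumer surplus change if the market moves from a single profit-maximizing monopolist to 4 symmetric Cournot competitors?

CS rises by 673.92

Monopoly sets MR = MC: 123 − 3Q = 51 ⇒ Q = 24, P = 123 − 1.5·24 = 87.
CS = ½·(123 − 87)·24 = 432.
In a 4-firm Cournot equilibrium, symmetry and the first-order condition give q = (123 − 51)/(7.5) = 9.6. So Q = 38.4 and P = 65.4.
CS = ½·(123 − 65.4)·38.4 = 1105.92.
Change in consumer surplus: 1105.92 − 432 = 673.92.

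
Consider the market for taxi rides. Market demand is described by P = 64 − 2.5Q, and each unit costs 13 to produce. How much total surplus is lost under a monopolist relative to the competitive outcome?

DWL = 130.05

Under competition P = MC = 13, so Q = (64 − 13)/2.5 = 20.4.
A monopolist chooses Q where MR = MC. MR = 64 − 5Q; setting this equal to 13 gives Q = 10.2 and P = 38.5.
DWL is the triangle between Q = 10.2 and Q = 20.4: ½·(20.4 − 10.2)·(38.5 − 13) = 130.05.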